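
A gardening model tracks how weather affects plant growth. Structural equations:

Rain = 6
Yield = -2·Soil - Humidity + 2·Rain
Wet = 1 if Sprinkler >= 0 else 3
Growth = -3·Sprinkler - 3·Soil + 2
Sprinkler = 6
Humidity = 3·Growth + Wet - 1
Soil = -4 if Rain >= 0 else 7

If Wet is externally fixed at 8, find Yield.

The intervention breaks the incoming arrows to Wet: Wet = 1 if Sprinkler >= 0 else 3 no longer applies, and Wet = 8.
Soil = -4 if Rain >= 0 else 7  [with Rain=6]  = -4
Growth = -3·Sprinkler - 3·Soil + 2  [with Sprinkler=6, Soil=-4]  = -4
Humidity = 3·Growth + Wet - 1  [with Growth=-4, Wet=8]  = -5
Yield = -2·Soil - Humidity + 2·Rain  [with Soil=-4, Humidity=-5, Rain=6]  = 25

25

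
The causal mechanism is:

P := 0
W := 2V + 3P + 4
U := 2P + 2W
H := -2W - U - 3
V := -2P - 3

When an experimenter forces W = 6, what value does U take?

12

The intervention breaks the incoming arrows to W: W := 2V + 3P + 4 no longer applies, and W = 6.
U = 2P + 2W  [with P=0, W=6]  = 12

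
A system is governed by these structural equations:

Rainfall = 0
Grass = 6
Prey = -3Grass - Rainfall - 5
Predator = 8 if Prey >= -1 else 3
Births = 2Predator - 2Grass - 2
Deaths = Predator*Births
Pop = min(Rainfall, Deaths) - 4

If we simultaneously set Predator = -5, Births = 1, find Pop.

Under do(Predator = -5, Births = 1), each intervened variable's structural equation is replaced by its fixed value.
Deaths = Predator*Births  [with Predator=-5, Births=1]  = -5
Pop = min(Rainfall, Deaths) - 4  [with Rainfall=0, Deaths=-5]  = -9

-9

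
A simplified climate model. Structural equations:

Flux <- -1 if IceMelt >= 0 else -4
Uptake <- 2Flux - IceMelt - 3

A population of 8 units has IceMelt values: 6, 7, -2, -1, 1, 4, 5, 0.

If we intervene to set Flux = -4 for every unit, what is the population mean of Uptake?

Under do(Flux=-4), Flux's equation is replaced by Flux=-4 for every unit. Per-unit Uptake: -17, -18, -9, -10, -12, -15, -16, -11. Mean = -13.5.

-13.5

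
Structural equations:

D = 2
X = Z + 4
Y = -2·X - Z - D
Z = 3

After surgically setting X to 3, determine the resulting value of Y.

-11

The intervention breaks the incoming arrows to X: X = Z + 4 no longer applies, and X = 3.
Y = -2·X - Z - D  [with X=3, Z=3, D=2]  = -11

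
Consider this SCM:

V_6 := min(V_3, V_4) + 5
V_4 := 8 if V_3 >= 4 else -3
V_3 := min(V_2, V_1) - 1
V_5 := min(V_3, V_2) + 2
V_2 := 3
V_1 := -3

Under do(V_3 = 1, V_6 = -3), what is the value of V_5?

The joint intervention fixes V_3 = 1, V_6 = -3, removing each variable's own equation.
V_5 = min(V_3, V_2) + 2  [with V_3=1, V_2=3]  = 3

3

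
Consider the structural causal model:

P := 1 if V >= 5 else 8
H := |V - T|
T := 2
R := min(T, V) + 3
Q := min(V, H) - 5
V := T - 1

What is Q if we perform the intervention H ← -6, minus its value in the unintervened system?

Under do(H=-6), the mechanism H := |V - T| is discarded; H is fixed at -6.
V = T - 1  [with T=2]  = 1
Q = min(V, H) - 5  [with V=1, H=-6]  = -11
Without intervention: V = T - 1  [with T=2]  = 1; H = |V - T|  [with V=1, T=2]  = 1; Q = min(V, H) - 5  [with V=1, H=1]  = -4.
Change = -11 − (-4) = -7.

-7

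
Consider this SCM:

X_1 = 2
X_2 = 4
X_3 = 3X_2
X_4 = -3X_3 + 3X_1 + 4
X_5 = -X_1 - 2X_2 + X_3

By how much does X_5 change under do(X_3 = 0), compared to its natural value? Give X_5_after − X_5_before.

do(X_3=0) replaces the equation X_3 = 3X_2 with the constant X_3 = 0.
X_5 = -X_1 - 2X_2 + X_3  [with X_1=2, X_2=4, X_3=0]  = -10
Without intervention: X_3 = 3X_2  [with X_2=4]  = 12; X_5 = -X_1 - 2X_2 + X_3  [with X_1=2, X_2=4, X_3=12]  = 2.
Change = -10 − 2 = -12.

-12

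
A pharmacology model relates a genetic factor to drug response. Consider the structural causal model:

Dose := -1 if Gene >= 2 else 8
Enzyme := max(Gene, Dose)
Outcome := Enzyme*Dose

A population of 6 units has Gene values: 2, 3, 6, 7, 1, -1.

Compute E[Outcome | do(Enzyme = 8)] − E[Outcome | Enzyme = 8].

The intervention sets Enzyme=8 in all 6 units regardless of Gene. Recomputing Outcome per unit gives -8, -8, -8, -8, 64, 64; average 16.
E[Outcome|Enzyme=8] averages over only the 2 units with Enzyme=8 (Gene = 1, -1): Outcome = 64, 64, mean 64.
Difference = 16 − 64 = -48.

-48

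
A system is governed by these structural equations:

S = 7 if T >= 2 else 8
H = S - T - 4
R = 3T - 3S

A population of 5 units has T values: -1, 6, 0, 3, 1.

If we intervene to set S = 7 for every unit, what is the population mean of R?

Under do(S=7), S's equation is replaced by S=7 for every unit. Per-unit R: -24, -3, -21, -12, -18. Mean = -15.6.

-15.6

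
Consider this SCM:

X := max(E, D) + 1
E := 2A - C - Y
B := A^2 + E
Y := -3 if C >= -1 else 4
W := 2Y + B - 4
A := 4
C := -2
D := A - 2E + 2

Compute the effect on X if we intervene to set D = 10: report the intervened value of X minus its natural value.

4

The intervention breaks the incoming arrows to D: D := A - 2E + 2 no longer applies, and D = 10.
Y = -3 if C >= -1 else 4  [with C=-2]  = 4
E = 2A - C - Y  [with A=4, C=-2, Y=4]  = 6
X = max(E, D) + 1  [with E=6, D=10]  = 11
Without intervention: Y = -3 if C >= -1 else 4  [with C=-2]  = 4; E = 2A - C - Y  [with A=4, C=-2, Y=4]  = 6; D = A - 2E + 2  [with A=4, E=6]  = -6; X = max(E, D) + 1  [with E=6, D=-6]  = 7.
Change = 11 − 7 = 4.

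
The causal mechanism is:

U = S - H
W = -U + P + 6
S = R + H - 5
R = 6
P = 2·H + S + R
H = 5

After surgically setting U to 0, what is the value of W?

Under do(U=0), the mechanism U = S - H is discarded; U is fixed at 0.
S = R + H - 5  [with R=6, H=5]  = 6
P = 2·H + S + R  [with H=5, S=6, R=6]  = 22
W = -U + P + 6  [with U=0, P=22]  = 28

28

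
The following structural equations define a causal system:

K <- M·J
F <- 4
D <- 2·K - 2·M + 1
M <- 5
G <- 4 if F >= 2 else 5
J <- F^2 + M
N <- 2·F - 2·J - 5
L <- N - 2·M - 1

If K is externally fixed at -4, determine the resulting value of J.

do(K=-4) replaces the equation K <- M·J with the constant K = -4.
J is not downstream of the intervention, so its value is determined by the original equations.
J = F^2 + M  [with F=4, M=5]  = 21

21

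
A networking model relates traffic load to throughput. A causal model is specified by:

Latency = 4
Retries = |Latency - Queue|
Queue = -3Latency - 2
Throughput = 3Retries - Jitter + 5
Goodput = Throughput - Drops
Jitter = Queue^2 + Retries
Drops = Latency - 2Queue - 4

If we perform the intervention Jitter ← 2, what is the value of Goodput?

Under do(Jitter=2), the mechanism Jitter = Queue^2 + Retries is discarded; Jitter is fixed at 2.
Queue = -3Latency - 2  [with Latency=4]  = -14
Drops = Latency - 2Queue - 4  [with Latency=4, Queue=-14]  = 28
Retries = |Latency - Queue|  [with Latency=4, Queue=-14]  = 18
Throughput = 3Retries - Jitter + 5  [with Retries=18, Jitter=2]  = 57
Goodput = Throughput - Drops  [with Throughput=57, Drops=28]  = 29

29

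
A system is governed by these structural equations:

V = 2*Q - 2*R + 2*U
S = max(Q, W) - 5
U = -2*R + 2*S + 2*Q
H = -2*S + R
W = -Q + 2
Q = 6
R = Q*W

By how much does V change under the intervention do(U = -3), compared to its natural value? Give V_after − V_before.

Under do(U=-3), the mechanism U = -2*R + 2*S + 2*Q is discarded; U is fixed at -3.
W = -Q + 2  [with Q=6]  = -4
R = Q*W  [with Q=6, W=-4]  = -24
V = 2*Q - 2*R + 2*U  [with Q=6, R=-24, U=-3]  = 54
Without intervention: W = -Q + 2  [with Q=6]  = -4; S = max(Q, W) - 5  [with Q=6, W=-4]  = 1; R = Q*W  [with Q=6, W=-4]  = -24; U = -2*R + 2*S + 2*Q  [with R=-24, S=1, Q=6]  = 62; V = 2*Q - 2*R + 2*U  [with Q=6, R=-24, U=62]  = 184.
Change = 54 − 184 = -130.

-130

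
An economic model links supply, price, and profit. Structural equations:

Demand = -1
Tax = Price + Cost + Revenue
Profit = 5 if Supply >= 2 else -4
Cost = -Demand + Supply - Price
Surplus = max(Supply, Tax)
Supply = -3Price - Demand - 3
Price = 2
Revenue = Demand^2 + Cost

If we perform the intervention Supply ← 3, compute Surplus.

7

The intervention breaks the incoming arrows to Supply: Supply = -3Price - Demand - 3 no longer applies, and Supply = 3.
Cost = -Demand + Supply - Price  [with Demand=-1, Supply=3, Price=2]  = 2
Revenue = Demand^2 + Cost  [with Demand=-1, Cost=2]  = 3
Tax = Price + Cost + Revenue  [with Price=2, Cost=2, Revenue=3]  = 7
Surplus = max(Supply, Tax)  [with Supply=3, Tax=7]  = 7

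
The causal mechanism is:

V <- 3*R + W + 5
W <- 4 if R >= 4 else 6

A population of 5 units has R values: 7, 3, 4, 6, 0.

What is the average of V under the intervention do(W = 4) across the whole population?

21

Every unit gets W=4 under the intervention. V values become 30, 18, 21, 27, 9; E[V|do(W=4)] = 21.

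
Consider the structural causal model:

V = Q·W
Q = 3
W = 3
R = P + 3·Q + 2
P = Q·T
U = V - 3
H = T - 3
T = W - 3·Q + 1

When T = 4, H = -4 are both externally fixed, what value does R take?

Under do(T = 4, H = -4), each intervened variable's structural equation is replaced by its fixed value.
P = Q·T  [with Q=3, T=4]  = 12
R = P + 3·Q + 2  [with P=12, Q=3]  = 23

23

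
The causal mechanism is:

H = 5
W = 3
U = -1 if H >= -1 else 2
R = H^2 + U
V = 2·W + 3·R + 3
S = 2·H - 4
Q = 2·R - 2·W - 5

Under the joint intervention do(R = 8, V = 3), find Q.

Under do(R = 8, V = 3), each intervened variable's structural equation is replaced by its fixed value.
Q = 2·R - 2·W - 5  [with R=8, W=3]  = 5

5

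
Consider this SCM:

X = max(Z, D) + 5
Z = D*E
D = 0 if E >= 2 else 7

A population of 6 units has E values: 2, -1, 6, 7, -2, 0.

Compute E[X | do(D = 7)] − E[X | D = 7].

14

The intervention sets D=7 in all 6 units regardless of E. Recomputing X per unit gives 19, 12, 47, 54, 12, 12; average 26.
Conditioning on D=7 selects the 3 unit(s) with E ∈ {-1, -2, 0}. Their X values: 12, 12, 12. Mean = 12.
Difference = 26 − 12 = 14.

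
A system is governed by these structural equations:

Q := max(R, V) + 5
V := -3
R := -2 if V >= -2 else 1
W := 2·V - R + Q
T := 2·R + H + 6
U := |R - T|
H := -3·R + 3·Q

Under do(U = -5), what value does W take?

Under do(U=-5), the mechanism U := |R - T| is discarded; U is fixed at -5.
Since W is not a descendant of the intervened variable, it is unaffected.
R = -2 if V >= -2 else 1  [with V=-3]  = 1
Q = max(R, V) + 5  [with R=1, V=-3]  = 6
W = 2·V - R + Q  [with V=-3, R=1, Q=6]  = -1

-1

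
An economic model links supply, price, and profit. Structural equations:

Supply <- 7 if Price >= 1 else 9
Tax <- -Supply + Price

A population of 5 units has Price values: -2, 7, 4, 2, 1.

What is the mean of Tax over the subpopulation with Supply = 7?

-3.5

Conditioning on Supply=7 selects the 4 unit(s) with Price ∈ {7, 4, 2, 1}. Their Tax values: 0, -3, -5, -6. Mean = -3.5.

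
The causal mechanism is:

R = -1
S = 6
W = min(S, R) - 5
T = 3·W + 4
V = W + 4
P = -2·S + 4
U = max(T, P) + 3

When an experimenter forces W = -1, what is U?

4

The intervention breaks the incoming arrows to W: W = min(S, R) - 5 no longer applies, and W = -1.
T = 3·W + 4  [with W=-1]  = 1
P = -2·S + 4  [with S=6]  = -8
U = max(T, P) + 3  [with T=1, P=-8]  = 4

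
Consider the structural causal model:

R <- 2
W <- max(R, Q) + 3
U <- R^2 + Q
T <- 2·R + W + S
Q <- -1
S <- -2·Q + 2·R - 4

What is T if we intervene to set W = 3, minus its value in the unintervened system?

-2

The intervention breaks the incoming arrows to W: W <- max(R, Q) + 3 no longer applies, and W = 3.
S = -2·Q + 2·R - 4  [with Q=-1, R=2]  = 2
T = 2·R + W + S  [with R=2, W=3, S=2]  = 9
Without intervention: S = -2·Q + 2·R - 4  [with Q=-1, R=2]  = 2; W = max(R, Q) + 3  [with R=2, Q=-1]  = 5; T = 2·R + W + S  [with R=2, W=5, S=2]  = 11.
Change = 9 − 11 = -2.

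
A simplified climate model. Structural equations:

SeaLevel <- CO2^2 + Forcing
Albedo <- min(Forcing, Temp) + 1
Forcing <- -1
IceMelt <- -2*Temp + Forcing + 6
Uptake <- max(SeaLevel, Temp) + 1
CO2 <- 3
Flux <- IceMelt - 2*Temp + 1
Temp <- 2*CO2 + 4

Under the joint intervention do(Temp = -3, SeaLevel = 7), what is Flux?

18

Under do(Temp = -3, SeaLevel = 7), each intervened variable's structural equation is replaced by its fixed value.
IceMelt = -2*Temp + Forcing + 6  [with Temp=-3, Forcing=-1]  = 11
Flux = IceMelt - 2*Temp + 1  [with IceMelt=11, Temp=-3]  = 18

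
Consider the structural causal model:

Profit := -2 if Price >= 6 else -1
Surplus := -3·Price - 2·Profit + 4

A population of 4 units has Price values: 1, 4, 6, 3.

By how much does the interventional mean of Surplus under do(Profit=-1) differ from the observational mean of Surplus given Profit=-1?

-2.5

The intervention sets Profit=-1 in all 4 units regardless of Price. Recomputing Surplus per unit gives 3, -6, -12, -3; average -4.5.
Conditioning on Profit=-1 selects the 3 unit(s) with Price ∈ {1, 4, 3}. Their Surplus values: 3, -6, -3. Mean = -2.
Difference = -4.5 − (-2) = -2.5.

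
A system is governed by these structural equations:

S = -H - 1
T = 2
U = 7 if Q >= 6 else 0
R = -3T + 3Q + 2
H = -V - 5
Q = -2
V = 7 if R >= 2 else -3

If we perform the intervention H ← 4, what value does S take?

Intervening sets H = 4 and removes its equation (H = -V - 5).
S = -H - 1  [with H=4]  = -5

-5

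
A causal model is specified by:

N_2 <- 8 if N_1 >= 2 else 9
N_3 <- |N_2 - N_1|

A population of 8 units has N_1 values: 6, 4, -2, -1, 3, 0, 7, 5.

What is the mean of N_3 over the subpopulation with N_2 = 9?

Observing N_2=9 restricts to units where N_2's equation naturally yields 9: N_1 ∈ {-2, -1, 0}. In that subpopulation N_3 = 11, 10, 9, mean 10.

10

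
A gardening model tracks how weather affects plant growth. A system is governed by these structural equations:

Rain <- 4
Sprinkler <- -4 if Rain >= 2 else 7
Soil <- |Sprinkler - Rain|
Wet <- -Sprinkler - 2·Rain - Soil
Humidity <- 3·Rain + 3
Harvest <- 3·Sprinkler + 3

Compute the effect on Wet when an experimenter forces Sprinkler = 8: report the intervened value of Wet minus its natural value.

-8

Under do(Sprinkler=8), the mechanism Sprinkler <- -4 if Rain >= 2 else 7 is discarded; Sprinkler is fixed at 8.
Soil = |Sprinkler - Rain|  [with Sprinkler=8, Rain=4]  = 4
Wet = -Sprinkler - 2·Rain - Soil  [with Sprinkler=8, Rain=4, Soil=4]  = -20
Without intervention: Sprinkler = -4 if Rain >= 2 else 7  [with Rain=4]  = -4; Soil = |Sprinkler - Rain|  [with Sprinkler=-4, Rain=4]  = 8; Wet = -Sprinkler - 2·Rain - Soil  [with Sprinkler=-4, Rain=4, Soil=8]  = -12.
Change = -20 − (-12) = -8.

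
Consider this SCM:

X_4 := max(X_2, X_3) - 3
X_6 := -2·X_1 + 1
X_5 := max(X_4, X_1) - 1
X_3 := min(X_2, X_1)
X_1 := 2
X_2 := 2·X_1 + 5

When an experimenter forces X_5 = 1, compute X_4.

The intervention breaks the incoming arrows to X_5: X_5 := max(X_4, X_1) - 1 no longer applies, and X_5 = 1.
Since X_4 is not a descendant of the intervened variable, it is unaffected.
X_2 = 2·X_1 + 5  [with X_1=2]  = 9
X_3 = min(X_2, X_1)  [with X_2=9, X_1=2]  = 2
X_4 = max(X_2, X_3) - 3  [with X_2=9, X_3=2]  = 6

6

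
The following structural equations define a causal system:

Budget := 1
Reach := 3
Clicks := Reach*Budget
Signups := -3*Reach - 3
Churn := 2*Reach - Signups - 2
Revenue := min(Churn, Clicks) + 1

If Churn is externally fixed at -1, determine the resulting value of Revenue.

0

The intervention breaks the incoming arrows to Churn: Churn := 2*Reach - Signups - 2 no longer applies, and Churn = -1.
Clicks = Reach*Budget  [with Reach=3, Budget=1]  = 3
Revenue = min(Churn, Clicks) + 1  [with Churn=-1, Clicks=3]  = 0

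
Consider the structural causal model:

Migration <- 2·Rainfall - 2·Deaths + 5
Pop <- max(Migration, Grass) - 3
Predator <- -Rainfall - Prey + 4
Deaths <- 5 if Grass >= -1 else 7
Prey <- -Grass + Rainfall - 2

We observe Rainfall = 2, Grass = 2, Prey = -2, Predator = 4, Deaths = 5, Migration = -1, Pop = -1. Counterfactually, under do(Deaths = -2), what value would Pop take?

Under do(Deaths=-2), the mechanism Deaths <- 5 if Grass >= -1 else 7 is discarded; Deaths is fixed at -2.
Migration = 2·Rainfall - 2·Deaths + 5  [with Rainfall=2, Deaths=-2]  = 13
Pop = max(Migration, Grass) - 3  [with Migration=13, Grass=2]  = 10

10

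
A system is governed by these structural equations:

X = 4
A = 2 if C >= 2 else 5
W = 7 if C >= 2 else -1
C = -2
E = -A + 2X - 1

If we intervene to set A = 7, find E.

0

The intervention breaks the incoming arrows to A: A = 2 if C >= 2 else 5 no longer applies, and A = 7.
E = -A + 2X - 1  [with A=7, X=4]  = 0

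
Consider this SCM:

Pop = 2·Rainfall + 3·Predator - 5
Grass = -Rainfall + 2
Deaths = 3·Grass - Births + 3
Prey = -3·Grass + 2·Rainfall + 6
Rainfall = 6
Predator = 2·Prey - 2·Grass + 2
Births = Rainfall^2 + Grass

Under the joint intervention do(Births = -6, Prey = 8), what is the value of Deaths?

-3

The joint intervention fixes Births = -6, Prey = 8, removing each variable's own equation.
Grass = -Rainfall + 2  [with Rainfall=6]  = -4
Deaths = 3·Grass - Births + 3  [with Grass=-4, Births=-6]  = -3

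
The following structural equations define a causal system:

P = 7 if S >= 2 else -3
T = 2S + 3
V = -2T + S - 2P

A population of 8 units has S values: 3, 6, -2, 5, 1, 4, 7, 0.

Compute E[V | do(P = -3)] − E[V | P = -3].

-10

do(P=-3) breaks P's dependence on S. With P=-3 fixed, V across the units is -9, -18, 6, -15, -3, -12, -21, 0, mean -9.
E[V|P=-3] averages over only the 3 units with P=-3 (S = -2, 1, 0): V = 6, -3, 0, mean 1.
Difference = -9 − 1 = -10.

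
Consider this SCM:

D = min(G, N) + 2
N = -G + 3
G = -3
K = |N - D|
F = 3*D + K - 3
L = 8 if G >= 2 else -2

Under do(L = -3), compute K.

7

The intervention breaks the incoming arrows to L: L = 8 if G >= 2 else -2 no longer applies, and L = -3.
Since K is not a descendant of the intervened variable, it is unaffected.
N = -G + 3  [with G=-3]  = 6
D = min(G, N) + 2  [with G=-3, N=6]  = -1
K = |N - D|  [with N=6, D=-1]  = 7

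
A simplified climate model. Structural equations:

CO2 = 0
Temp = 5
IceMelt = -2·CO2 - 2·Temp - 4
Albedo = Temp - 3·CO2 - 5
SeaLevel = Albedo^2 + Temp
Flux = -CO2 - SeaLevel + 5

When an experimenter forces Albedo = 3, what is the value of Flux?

Under do(Albedo=3), the mechanism Albedo = Temp - 3·CO2 - 5 is discarded; Albedo is fixed at 3.
SeaLevel = Albedo^2 + Temp  [with Albedo=3, Temp=5]  = 14
Flux = -CO2 - SeaLevel + 5  [with CO2=0, SeaLevel=14]  = -9

-9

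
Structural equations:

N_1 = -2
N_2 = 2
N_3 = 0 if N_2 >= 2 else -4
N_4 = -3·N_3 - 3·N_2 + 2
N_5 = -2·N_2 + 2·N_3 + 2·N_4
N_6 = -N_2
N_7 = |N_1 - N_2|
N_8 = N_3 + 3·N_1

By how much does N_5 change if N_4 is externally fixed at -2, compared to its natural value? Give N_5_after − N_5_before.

4

Intervening sets N_4 = -2 and removes its equation (N_4 = -3·N_3 - 3·N_2 + 2).
N_3 = 0 if N_2 >= 2 else -4  [with N_2=2]  = 0
N_5 = -2·N_2 + 2·N_3 + 2·N_4  [with N_2=2, N_3=0, N_4=-2]  = -8
Without intervention: N_3 = 0 if N_2 >= 2 else -4  [with N_2=2]  = 0; N_4 = -3·N_3 - 3·N_2 + 2  [with N_3=0, N_2=2]  = -4; N_5 = -2·N_2 + 2·N_3 + 2·N_4  [with N_2=2, N_3=0, N_4=-4]  = -12.
Change = -8 − (-12) = 4.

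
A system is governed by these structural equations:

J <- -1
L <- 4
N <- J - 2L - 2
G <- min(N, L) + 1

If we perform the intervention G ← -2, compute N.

-11

Under do(G=-2), the mechanism G <- min(N, L) + 1 is discarded; G is fixed at -2.
Since N is not a descendant of the intervened variable, it is unaffected.
N = J - 2L - 2  [with J=-1, L=4]  = -11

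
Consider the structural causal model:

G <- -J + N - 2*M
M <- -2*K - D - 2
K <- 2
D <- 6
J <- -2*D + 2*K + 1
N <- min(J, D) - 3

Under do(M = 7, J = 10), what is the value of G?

-21

The joint intervention fixes M = 7, J = 10, removing each variable's own equation.
N = min(J, D) - 3  [with J=10, D=6]  = 3
G = -J + N - 2*M  [with J=10, N=3, M=7]  = -21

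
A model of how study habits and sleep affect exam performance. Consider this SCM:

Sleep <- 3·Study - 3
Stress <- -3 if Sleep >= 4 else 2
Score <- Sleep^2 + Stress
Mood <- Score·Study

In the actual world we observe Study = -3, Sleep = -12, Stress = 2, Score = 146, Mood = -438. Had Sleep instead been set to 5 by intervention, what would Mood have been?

do(Sleep=5) replaces the equation Sleep <- 3·Study - 3 with the constant Sleep = 5.
Stress = -3 if Sleep >= 4 else 2  [with Sleep=5]  = -3
Score = Sleep^2 + Stress  [with Sleep=5, Stress=-3]  = 22
Mood = Score·Study  [with Score=22, Study=-3]  = -66

-66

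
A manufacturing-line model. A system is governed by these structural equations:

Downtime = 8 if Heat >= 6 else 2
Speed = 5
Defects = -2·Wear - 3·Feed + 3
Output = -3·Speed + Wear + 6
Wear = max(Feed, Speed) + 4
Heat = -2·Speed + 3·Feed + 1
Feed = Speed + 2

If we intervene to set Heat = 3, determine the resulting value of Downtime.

2

The intervention breaks the incoming arrows to Heat: Heat = -2·Speed + 3·Feed + 1 no longer applies, and Heat = 3.
Downtime = 8 if Heat >= 6 else 2  [with Heat=3]  = 2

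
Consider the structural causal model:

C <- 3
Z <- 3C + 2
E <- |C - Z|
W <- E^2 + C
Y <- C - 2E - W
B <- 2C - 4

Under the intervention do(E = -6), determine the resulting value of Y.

-24

do(E=-6) replaces the equation E <- |C - Z| with the constant E = -6.
W = E^2 + C  [with E=-6, C=3]  = 39
Y = C - 2E - W  [with C=3, E=-6, W=39]  = -24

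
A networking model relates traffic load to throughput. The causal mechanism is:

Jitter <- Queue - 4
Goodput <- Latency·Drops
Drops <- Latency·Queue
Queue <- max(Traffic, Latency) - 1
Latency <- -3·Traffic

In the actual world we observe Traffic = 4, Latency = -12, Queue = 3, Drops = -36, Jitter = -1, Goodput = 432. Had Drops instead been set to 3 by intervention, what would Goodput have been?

-36

Under do(Drops=3), the mechanism Drops <- Latency·Queue is discarded; Drops is fixed at 3.
Latency = -3·Traffic  [with Traffic=4]  = -12
Goodput = Latency·Drops  [with Latency=-12, Drops=3]  = -36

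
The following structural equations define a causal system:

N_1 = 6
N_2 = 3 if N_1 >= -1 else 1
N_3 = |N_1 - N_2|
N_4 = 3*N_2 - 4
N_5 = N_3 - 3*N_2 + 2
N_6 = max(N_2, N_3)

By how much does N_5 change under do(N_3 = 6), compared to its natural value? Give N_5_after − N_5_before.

3

do(N_3=6) replaces the equation N_3 = |N_1 - N_2| with the constant N_3 = 6.
N_2 = 3 if N_1 >= -1 else 1  [with N_1=6]  = 3
N_5 = N_3 - 3*N_2 + 2  [with N_3=6, N_2=3]  = -1
Without intervention: N_2 = 3 if N_1 >= -1 else 1  [with N_1=6]  = 3; N_3 = |N_1 - N_2|  [with N_1=6, N_2=3]  = 3; N_5 = N_3 - 3*N_2 + 2  [with N_3=3, N_2=3]  = -4.
Change = -1 − (-4) = 3.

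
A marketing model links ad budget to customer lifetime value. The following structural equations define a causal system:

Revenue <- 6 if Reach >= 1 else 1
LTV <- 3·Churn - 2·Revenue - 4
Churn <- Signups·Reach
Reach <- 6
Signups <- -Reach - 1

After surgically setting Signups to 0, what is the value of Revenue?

6

Under do(Signups=0), the mechanism Signups <- -Reach - 1 is discarded; Signups is fixed at 0.
Since Revenue is not a descendant of the intervened variable, it is unaffected.
Revenue = 6 if Reach >= 1 else 1  [with Reach=6]  = 6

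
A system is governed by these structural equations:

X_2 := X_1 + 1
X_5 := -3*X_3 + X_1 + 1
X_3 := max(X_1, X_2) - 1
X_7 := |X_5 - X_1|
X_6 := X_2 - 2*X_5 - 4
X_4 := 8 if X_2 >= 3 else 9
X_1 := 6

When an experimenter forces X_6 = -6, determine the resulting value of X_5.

-11

do(X_6=-6) replaces the equation X_6 := X_2 - 2*X_5 - 4 with the constant X_6 = -6.
Since X_5 is not a descendant of the intervened variable, it is unaffected.
X_2 = X_1 + 1  [with X_1=6]  = 7
X_3 = max(X_1, X_2) - 1  [with X_1=6, X_2=7]  = 6
X_5 = -3*X_3 + X_1 + 1  [with X_3=6, X_1=6]  = -11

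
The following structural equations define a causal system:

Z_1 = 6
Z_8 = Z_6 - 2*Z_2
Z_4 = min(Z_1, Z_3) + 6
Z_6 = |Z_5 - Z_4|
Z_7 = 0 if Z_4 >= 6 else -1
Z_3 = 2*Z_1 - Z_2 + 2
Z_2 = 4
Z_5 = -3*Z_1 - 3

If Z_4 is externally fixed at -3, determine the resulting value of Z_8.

do(Z_4=-3) replaces the equation Z_4 = min(Z_1, Z_3) + 6 with the constant Z_4 = -3.
Z_5 = -3*Z_1 - 3  [with Z_1=6]  = -21
Z_6 = |Z_5 - Z_4|  [with Z_5=-21, Z_4=-3]  = 18
Z_8 = Z_6 - 2*Z_2  [with Z_6=18, Z_2=4]  = 10

10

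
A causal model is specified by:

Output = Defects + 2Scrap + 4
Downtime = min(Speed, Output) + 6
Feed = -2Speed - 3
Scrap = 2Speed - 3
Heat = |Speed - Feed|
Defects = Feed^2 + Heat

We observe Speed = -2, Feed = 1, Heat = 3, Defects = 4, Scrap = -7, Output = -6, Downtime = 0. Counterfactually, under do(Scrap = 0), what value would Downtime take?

Under do(Scrap=0), the mechanism Scrap = 2Speed - 3 is discarded; Scrap is fixed at 0.
Feed = -2Speed - 3  [with Speed=-2]  = 1
Heat = |Speed - Feed|  [with Speed=-2, Feed=1]  = 3
Defects = Feed^2 + Heat  [with Feed=1, Heat=3]  = 4
Output = Defects + 2Scrap + 4  [with Defects=4, Scrap=0]  = 8
Downtime = min(Speed, Output) + 6  [with Speed=-2, Output=8]  = 4

4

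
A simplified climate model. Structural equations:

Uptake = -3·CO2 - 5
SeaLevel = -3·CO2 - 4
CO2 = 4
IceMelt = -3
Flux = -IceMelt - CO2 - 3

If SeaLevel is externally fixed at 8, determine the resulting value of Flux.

-4

The intervention breaks the incoming arrows to SeaLevel: SeaLevel = -3·CO2 - 4 no longer applies, and SeaLevel = 8.
Flux is not downstream of the intervention, so its value is determined by the original equations.
Flux = -IceMelt - CO2 - 3  [with IceMelt=-3, CO2=4]  = -4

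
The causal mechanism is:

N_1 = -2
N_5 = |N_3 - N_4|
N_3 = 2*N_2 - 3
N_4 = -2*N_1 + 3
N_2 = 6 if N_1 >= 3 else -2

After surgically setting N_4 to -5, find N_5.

Intervening sets N_4 = -5 and removes its equation (N_4 = -2*N_1 + 3).
N_2 = 6 if N_1 >= 3 else -2  [with N_1=-2]  = -2
N_3 = 2*N_2 - 3  [with N_2=-2]  = -7
N_5 = |N_3 - N_4|  [with N_3=-7, N_4=-5]  = 2

2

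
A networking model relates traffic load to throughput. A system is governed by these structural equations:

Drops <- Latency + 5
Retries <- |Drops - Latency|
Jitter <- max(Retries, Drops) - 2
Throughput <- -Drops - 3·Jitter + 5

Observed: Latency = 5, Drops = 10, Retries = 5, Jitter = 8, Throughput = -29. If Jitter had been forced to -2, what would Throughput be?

1

Intervening sets Jitter = -2 and removes its equation (Jitter <- max(Retries, Drops) - 2).
Drops = Latency + 5  [with Latency=5]  = 10
Throughput = -Drops - 3·Jitter + 5  [with Drops=10, Jitter=-2]  = 1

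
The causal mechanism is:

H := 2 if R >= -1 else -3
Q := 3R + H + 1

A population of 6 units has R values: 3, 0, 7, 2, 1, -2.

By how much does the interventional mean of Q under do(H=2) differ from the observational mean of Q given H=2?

-2.3

Every unit gets H=2 under the intervention. Q values become 12, 3, 24, 9, 6, -3; E[Q|do(H=2)] = 8.5.
E[Q|H=2] averages over only the 5 units with H=2 (R = 3, 0, 7, 2, 1): Q = 12, 3, 24, 9, 6, mean 10.8.
Difference = 8.5 − 10.8 = -2.3.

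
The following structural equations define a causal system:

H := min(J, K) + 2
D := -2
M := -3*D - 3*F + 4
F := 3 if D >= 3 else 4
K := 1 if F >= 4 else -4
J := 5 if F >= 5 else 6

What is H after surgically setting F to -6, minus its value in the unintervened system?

-5

do(F=-6) replaces the equation F := 3 if D >= 3 else 4 with the constant F = -6.
J = 5 if F >= 5 else 6  [with F=-6]  = 6
K = 1 if F >= 4 else -4  [with F=-6]  = -4
H = min(J, K) + 2  [with J=6, K=-4]  = -2
Without intervention: F = 3 if D >= 3 else 4  [with D=-2]  = 4; J = 5 if F >= 5 else 6  [with F=4]  = 6; K = 1 if F >= 4 else -4  [with F=4]  = 1; H = min(J, K) + 2  [with J=6, K=1]  = 3.
Change = -2 − 3 = -5.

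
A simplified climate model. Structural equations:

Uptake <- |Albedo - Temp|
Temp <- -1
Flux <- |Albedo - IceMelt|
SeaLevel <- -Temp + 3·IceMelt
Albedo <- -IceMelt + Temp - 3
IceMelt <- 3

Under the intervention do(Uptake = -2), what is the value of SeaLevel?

do(Uptake=-2) replaces the equation Uptake <- |Albedo - Temp| with the constant Uptake = -2.
No directed path runs from Uptake to SeaLevel, so SeaLevel keeps its natural value.
SeaLevel = -Temp + 3·IceMelt  [with Temp=-1, IceMelt=3]  = 10

10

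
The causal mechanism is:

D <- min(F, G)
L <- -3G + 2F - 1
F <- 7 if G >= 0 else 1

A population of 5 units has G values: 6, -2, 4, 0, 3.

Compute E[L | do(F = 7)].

6.4

Every unit gets F=7 under the intervention. L values become -5, 19, 1, 13, 4; E[L|do(F=7)] = 6.4.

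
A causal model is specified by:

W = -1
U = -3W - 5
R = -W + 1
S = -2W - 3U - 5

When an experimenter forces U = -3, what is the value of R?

2

Under do(U=-3), the mechanism U = -3W - 5 is discarded; U is fixed at -3.
Since R is not a descendant of the intervened variable, it is unaffected.
R = -W + 1  [with W=-1]  = 2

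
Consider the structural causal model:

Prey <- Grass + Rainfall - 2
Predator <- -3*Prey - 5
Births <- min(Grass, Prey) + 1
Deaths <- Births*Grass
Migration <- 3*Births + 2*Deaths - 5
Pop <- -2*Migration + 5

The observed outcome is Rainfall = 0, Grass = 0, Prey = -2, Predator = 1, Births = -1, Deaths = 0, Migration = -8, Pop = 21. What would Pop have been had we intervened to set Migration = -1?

do(Migration=-1) replaces the equation Migration <- 3*Births + 2*Deaths - 5 with the constant Migration = -1.
Pop = -2*Migration + 5  [with Migration=-1]  = 7

7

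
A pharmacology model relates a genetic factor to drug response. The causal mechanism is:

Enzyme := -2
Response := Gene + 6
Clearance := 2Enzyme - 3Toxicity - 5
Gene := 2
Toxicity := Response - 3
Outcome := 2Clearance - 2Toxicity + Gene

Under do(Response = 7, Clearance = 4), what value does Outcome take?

2

Setting Response = 7, Clearance = 4 by intervention discards those variables' equations.
Toxicity = Response - 3  [with Response=7]  = 4
Outcome = 2Clearance - 2Toxicity + Gene  [with Clearance=4, Toxicity=4, Gene=2]  = 2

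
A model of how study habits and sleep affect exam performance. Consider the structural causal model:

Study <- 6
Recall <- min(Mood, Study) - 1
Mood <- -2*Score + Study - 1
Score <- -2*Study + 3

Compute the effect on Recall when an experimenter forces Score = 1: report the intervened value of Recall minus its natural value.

-3

Under do(Score=1), the mechanism Score <- -2*Study + 3 is discarded; Score is fixed at 1.
Mood = -2*Score + Study - 1  [with Score=1, Study=6]  = 3
Recall = min(Mood, Study) - 1  [with Mood=3, Study=6]  = 2
Without intervention: Score = -2*Study + 3  [with Study=6]  = -9; Mood = -2*Score + Study - 1  [with Score=-9, Study=6]  = 23; Recall = min(Mood, Study) - 1  [with Mood=23, Study=6]  = 5.
Change = 2 − 5 = -3.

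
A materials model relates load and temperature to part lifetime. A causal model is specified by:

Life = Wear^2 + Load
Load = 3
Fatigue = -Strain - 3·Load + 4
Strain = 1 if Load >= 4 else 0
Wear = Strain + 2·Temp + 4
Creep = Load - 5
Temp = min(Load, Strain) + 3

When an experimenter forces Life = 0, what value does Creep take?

Under do(Life=0), the mechanism Life = Wear^2 + Load is discarded; Life is fixed at 0.
Since Creep is not a descendant of the intervened variable, it is unaffected.
Creep = Load - 5  [with Load=3]  = -2

-2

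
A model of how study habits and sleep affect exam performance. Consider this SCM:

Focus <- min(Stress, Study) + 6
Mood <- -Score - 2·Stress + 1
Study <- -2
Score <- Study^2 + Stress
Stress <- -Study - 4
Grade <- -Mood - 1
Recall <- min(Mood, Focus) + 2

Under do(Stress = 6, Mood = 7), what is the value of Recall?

Setting Stress = 6, Mood = 7 by intervention discards those variables' equations.
Focus = min(Stress, Study) + 6  [with Stress=6, Study=-2]  = 4
Recall = min(Mood, Focus) + 2  [with Mood=7, Focus=4]  = 6

6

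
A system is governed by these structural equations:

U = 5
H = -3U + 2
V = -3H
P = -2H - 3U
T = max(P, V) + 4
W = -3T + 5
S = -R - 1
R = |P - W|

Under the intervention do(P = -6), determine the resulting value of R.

118

The intervention breaks the incoming arrows to P: P = -2H - 3U no longer applies, and P = -6.
H = -3U + 2  [with U=5]  = -13
V = -3H  [with H=-13]  = 39
T = max(P, V) + 4  [with P=-6, V=39]  = 43
W = -3T + 5  [with T=43]  = -124
R = |P - W|  [with P=-6, W=-124]  = 118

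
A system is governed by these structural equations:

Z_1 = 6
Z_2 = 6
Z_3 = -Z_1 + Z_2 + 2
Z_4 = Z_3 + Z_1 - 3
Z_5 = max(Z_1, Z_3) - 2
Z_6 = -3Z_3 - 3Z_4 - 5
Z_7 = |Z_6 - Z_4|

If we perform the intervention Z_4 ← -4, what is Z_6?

1

Under do(Z_4=-4), the mechanism Z_4 = Z_3 + Z_1 - 3 is discarded; Z_4 is fixed at -4.
Z_3 = -Z_1 + Z_2 + 2  [with Z_1=6, Z_2=6]  = 2
Z_6 = -3Z_3 - 3Z_4 - 5  [with Z_3=2, Z_4=-4]  = 1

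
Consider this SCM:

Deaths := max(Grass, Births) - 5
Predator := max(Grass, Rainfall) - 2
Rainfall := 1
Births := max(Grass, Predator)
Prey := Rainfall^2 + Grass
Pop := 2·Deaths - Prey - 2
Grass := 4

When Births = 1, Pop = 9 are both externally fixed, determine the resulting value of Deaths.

-1

Under do(Births = 1, Pop = 9), each intervened variable's structural equation is replaced by its fixed value.
Deaths = max(Grass, Births) - 5  [with Grass=4, Births=1]  = -1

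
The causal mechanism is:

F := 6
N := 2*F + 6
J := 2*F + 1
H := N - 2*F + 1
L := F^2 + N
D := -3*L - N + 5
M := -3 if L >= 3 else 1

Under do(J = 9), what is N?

Under do(J=9), the mechanism J := 2*F + 1 is discarded; J is fixed at 9.
Since N is not a descendant of the intervened variable, it is unaffected.
N = 2*F + 6  [with F=6]  = 18

18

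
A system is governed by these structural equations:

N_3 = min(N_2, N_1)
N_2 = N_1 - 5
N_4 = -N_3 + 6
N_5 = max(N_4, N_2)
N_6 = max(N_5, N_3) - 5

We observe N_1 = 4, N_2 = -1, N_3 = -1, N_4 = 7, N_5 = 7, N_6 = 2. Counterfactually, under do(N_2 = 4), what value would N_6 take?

-1

Under do(N_2=4), the mechanism N_2 = N_1 - 5 is discarded; N_2 is fixed at 4.
N_3 = min(N_2, N_1)  [with N_2=4, N_1=4]  = 4
N_4 = -N_3 + 6  [with N_3=4]  = 2
N_5 = max(N_4, N_2)  [with N_4=2, N_2=4]  = 4
N_6 = max(N_5, N_3) - 5  [with N_5=4, N_3=4]  = -1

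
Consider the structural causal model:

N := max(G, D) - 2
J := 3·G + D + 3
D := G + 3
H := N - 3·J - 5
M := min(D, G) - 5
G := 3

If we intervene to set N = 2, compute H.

-57

Intervening sets N = 2 and removes its equation (N := max(G, D) - 2).
D = G + 3  [with G=3]  = 6
J = 3·G + D + 3  [with G=3, D=6]  = 18
H = N - 3·J - 5  [with N=2, J=18]  = -57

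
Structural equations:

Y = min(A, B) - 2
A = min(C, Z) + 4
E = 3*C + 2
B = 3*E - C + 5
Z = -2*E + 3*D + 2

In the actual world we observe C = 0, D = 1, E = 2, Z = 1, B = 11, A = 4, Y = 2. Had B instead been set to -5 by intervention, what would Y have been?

-7

Under do(B=-5), the mechanism B = 3*E - C + 5 is discarded; B is fixed at -5.
E = 3*C + 2  [with C=0]  = 2
Z = -2*E + 3*D + 2  [with E=2, D=1]  = 1
A = min(C, Z) + 4  [with C=0, Z=1]  = 4
Y = min(A, B) - 2  [with A=4, B=-5]  = -7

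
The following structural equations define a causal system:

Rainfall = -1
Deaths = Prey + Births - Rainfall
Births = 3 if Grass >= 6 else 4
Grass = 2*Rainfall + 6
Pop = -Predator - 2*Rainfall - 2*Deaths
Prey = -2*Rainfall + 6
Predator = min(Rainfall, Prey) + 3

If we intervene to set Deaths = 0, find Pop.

Intervening sets Deaths = 0 and removes its equation (Deaths = Prey + Births - Rainfall).
Prey = -2*Rainfall + 6  [with Rainfall=-1]  = 8
Predator = min(Rainfall, Prey) + 3  [with Rainfall=-1, Prey=8]  = 2
Pop = -Predator - 2*Rainfall - 2*Deaths  [with Predator=2, Rainfall=-1, Deaths=0]  = 0

0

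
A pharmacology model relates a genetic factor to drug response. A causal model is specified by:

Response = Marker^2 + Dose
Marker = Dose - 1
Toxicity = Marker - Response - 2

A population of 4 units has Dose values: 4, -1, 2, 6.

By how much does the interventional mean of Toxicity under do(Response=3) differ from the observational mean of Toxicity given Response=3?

The intervention sets Response=3 in all 4 units regardless of Dose. Recomputing Toxicity per unit gives -2, -7, -4, 0; average -3.25.
Conditioning on Response=3 selects the 2 unit(s) with Dose ∈ {-1, 2}. Their Toxicity values: -7, -4. Mean = -5.5.
Difference = -3.25 − (-5.5) = 2.25.

2.25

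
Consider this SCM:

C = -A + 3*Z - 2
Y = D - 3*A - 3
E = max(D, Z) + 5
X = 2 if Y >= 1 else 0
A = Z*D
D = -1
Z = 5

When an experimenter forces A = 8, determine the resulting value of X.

0

do(A=8) replaces the equation A = Z*D with the constant A = 8.
Y = D - 3*A - 3  [with D=-1, A=8]  = -28
X = 2 if Y >= 1 else 0  [with Y=-28]  = 0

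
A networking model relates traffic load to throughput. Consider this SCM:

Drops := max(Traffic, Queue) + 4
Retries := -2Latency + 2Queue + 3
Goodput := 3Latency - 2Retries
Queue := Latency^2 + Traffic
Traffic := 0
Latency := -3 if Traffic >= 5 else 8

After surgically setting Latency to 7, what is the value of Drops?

53

Under do(Latency=7), the mechanism Latency := -3 if Traffic >= 5 else 8 is discarded; Latency is fixed at 7.
Queue = Latency^2 + Traffic  [with Latency=7, Traffic=0]  = 49
Drops = max(Traffic, Queue) + 4  [with Traffic=0, Queue=49]  = 53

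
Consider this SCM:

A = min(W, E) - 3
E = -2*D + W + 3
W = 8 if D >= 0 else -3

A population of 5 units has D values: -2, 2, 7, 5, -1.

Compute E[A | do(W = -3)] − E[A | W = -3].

-3.8

do(W=-3) breaks W's dependence on D. With W=-3 fixed, A across the units is -6, -7, -17, -13, -6, mean -9.8.
Observing W=-3 restricts to units where W's equation naturally yields -3: D ∈ {-2, -1}. In that subpopulation A = -6, -6, mean -6.
Difference = -9.8 − (-6) = -3.8.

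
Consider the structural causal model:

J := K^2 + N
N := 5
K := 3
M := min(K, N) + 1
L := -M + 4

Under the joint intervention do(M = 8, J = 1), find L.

-4

The joint intervention fixes M = 8, J = 1, removing each variable's own equation.
L = -M + 4  [with M=8]  = -4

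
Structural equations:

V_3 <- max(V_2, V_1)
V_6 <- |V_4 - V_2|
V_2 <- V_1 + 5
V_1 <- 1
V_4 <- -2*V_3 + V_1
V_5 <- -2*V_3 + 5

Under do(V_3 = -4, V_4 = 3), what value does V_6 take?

3

Setting V_3 = -4, V_4 = 3 by intervention discards those variables' equations.
V_2 = V_1 + 5  [with V_1=1]  = 6
V_6 = |V_4 - V_2|  [with V_4=3, V_2=6]  = 3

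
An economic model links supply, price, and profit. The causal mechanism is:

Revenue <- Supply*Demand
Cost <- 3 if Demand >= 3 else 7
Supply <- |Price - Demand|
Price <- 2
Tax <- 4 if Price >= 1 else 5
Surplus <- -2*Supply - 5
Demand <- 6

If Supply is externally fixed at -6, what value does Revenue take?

do(Supply=-6) replaces the equation Supply <- |Price - Demand| with the constant Supply = -6.
Revenue = Supply*Demand  [with Supply=-6, Demand=6]  = -36

-36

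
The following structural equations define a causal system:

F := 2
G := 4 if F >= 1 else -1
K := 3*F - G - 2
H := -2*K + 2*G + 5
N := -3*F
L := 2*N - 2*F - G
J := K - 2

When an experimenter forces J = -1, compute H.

Under do(J=-1), the mechanism J := K - 2 is discarded; J is fixed at -1.
Since H is not a descendant of the intervened variable, it is unaffected.
G = 4 if F >= 1 else -1  [with F=2]  = 4
K = 3*F - G - 2  [with F=2, G=4]  = 0
H = -2*K + 2*G + 5  [with K=0, G=4]  = 13

13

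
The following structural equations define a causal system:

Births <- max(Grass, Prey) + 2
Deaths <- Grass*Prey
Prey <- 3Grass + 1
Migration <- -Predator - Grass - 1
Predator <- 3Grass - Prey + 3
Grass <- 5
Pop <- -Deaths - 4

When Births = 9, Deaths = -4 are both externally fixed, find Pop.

0

Under do(Births = 9, Deaths = -4), each intervened variable's structural equation is replaced by its fixed value.
Pop = -Deaths - 4  [with Deaths=-4]  = 0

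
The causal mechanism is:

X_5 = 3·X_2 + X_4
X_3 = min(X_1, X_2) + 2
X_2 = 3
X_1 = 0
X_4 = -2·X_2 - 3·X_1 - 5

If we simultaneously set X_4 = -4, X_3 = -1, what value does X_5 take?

The joint intervention fixes X_4 = -4, X_3 = -1, removing each variable's own equation.
X_5 = 3·X_2 + X_4  [with X_2=3, X_4=-4]  = 5

5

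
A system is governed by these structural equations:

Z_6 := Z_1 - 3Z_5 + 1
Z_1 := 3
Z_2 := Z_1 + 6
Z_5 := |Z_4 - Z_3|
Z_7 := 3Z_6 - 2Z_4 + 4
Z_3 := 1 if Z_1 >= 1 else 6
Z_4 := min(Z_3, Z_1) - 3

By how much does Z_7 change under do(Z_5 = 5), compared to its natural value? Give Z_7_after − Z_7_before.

-18

Under do(Z_5=5), the mechanism Z_5 := |Z_4 - Z_3| is discarded; Z_5 is fixed at 5.
Z_3 = 1 if Z_1 >= 1 else 6  [with Z_1=3]  = 1
Z_4 = min(Z_3, Z_1) - 3  [with Z_3=1, Z_1=3]  = -2
Z_6 = Z_1 - 3Z_5 + 1  [with Z_1=3, Z_5=5]  = -11
Z_7 = 3Z_6 - 2Z_4 + 4  [with Z_6=-11, Z_4=-2]  = -25
Without intervention: Z_3 = 1 if Z_1 >= 1 else 6  [with Z_1=3]  = 1; Z_4 = min(Z_3, Z_1) - 3  [with Z_3=1, Z_1=3]  = -2; Z_5 = |Z_4 - Z_3|  [with Z_4=-2, Z_3=1]  = 3; Z_6 = Z_1 - 3Z_5 + 1  [with Z_1=3, Z_5=3]  = -5; Z_7 = 3Z_6 - 2Z_4 + 4  [with Z_6=-5, Z_4=-2]  = -7.
Change = -25 − (-7) = -18.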